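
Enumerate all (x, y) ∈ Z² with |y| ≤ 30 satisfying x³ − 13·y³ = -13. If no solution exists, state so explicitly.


The equation is x³ - 13y³ = -13. For fixed y, x³ = 13·y³ − 13, so a solution requires the RHS to be a perfect cube.
Strategy: iterate y from -30 to 30, compute RHS = 13·y³ − 13, and check whether it is a (positive or negative) perfect cube.
Check small values of y:
  y = 0: RHS = -13 is not a perfect cube.
  y = 1: RHS = 0 = (0)³ ⇒ x = 0 works.
  y = -1: RHS = -26 is not a perfect cube.
  y = 2: RHS = 91 is not a perfect cube.
  y = -2: RHS = -117 is not a perfect cube.
  y = 3: RHS = 338 is not a perfect cube.
  y = -3: RHS = -364 is not a perfect cube.
Continuing the search up to |y| = 30 finds no further solutions beyond those listed.
Collected solutions: (0, 1).

Solutions (with |y| ≤ 30): (0, 1).


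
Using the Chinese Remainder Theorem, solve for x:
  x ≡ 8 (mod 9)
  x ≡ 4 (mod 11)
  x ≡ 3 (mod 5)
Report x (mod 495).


Moduli 9, 11, 5 are pairwise coprime; by CRT there is a unique solution modulo M = 9 · 11 · 5 = 495.
Solve pairwise, accumulating the modulus:
  Start with x ≡ 8 (mod 9).
  Combine with x ≡ 4 (mod 11): since gcd(9, 11) = 1, we get a unique residue mod 99.
    Write x = 8 + 9·t and substitute into x ≡ 4 (mod 11): 9·t ≡ 4 − 8 = -4 (mod 11).
    Reduce coefficients mod 11: 9·t ≡ 7 (mod 11).
    The inverse of 9 mod 11 is 5 (since 9·5 = 45 = 4·11 + 1), so t ≡ 5·7 = 35 ≡ 2 (mod 11).
    Then x = 8 + 9·2 = 26, valid modulo lcm(9, 11) = 99: x ≡ 26 (mod 99).
  Combine with x ≡ 3 (mod 5): since gcd(99, 5) = 1, we get a unique residue mod 495.
    Write x = 26 + 99·t and substitute into x ≡ 3 (mod 5): 99·t ≡ 3 − 26 = -23 (mod 5).
    Reduce coefficients mod 5: 4·t ≡ 2 (mod 5).
    The inverse of 4 mod 5 is 4 (since 4·4 = 16 = 3·5 + 1), so t ≡ 4·2 = 8 ≡ 3 (mod 5).
    Then x = 26 + 99·3 = 323, valid modulo lcm(99, 5) = 495: x ≡ 323 (mod 495).
Verify: 323 mod 9 = 8 ✓, 323 mod 11 = 4 ✓, 323 mod 5 = 3 ✓.

x ≡ 323 (mod 495).


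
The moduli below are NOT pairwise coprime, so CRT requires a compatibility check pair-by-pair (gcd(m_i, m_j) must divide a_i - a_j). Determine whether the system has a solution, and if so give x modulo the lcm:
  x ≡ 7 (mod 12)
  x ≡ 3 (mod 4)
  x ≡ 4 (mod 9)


Moduli 12, 4, 9 are not pairwise coprime, so CRT works modulo lcm(m_i) when all pairwise compatibility conditions hold.
Pairwise compatibility: gcd(m_i, m_j) must divide a_i - a_j for every pair.
Merge one congruence at a time:
  Start: x ≡ 7 (mod 12).
  Combine with x ≡ 3 (mod 4): gcd(12, 4) = 4; 3 - 7 = -4, which IS divisible by 4, so compatible.
    Write x = 7 + 12·t and substitute into x ≡ 3 (mod 4): 12·t ≡ 3 − 7 = -4 (mod 4).
    Divide the congruence (and modulus) by g = 4: 3·t ≡ -1 (mod 1).
    Modulo 1 every t works; take t = 0.
    Then x = 7 + 12·0 = 7, valid modulo lcm(12, 4) = 12: x ≡ 7 (mod 12).
  Combine with x ≡ 4 (mod 9): gcd(12, 9) = 3; 4 - 7 = -3, which IS divisible by 3, so compatible.
    Write x = 7 + 12·t and substitute into x ≡ 4 (mod 9): 12·t ≡ 4 − 7 = -3 (mod 9).
    Divide the congruence (and modulus) by g = 3: 4·t ≡ -1 (mod 3).
    Reduce coefficients mod 3: 1·t ≡ 2 (mod 3).
    So t ≡ 2 (mod 3).
    Then x = 7 + 12·2 = 31, valid modulo lcm(12, 9) = 36: x ≡ 31 (mod 36).
Verify: 31 mod 12 = 7, 31 mod 4 = 3, 31 mod 9 = 4.

x ≡ 31 (mod 36).


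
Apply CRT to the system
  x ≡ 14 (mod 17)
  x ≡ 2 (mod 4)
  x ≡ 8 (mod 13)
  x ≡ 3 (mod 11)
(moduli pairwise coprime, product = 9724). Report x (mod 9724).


Product of moduli M = 17 · 4 · 13 · 11 = 9724.
Merge one congruence at a time:
  Start: x ≡ 14 (mod 17).
  Combine with x ≡ 2 (mod 4); new modulus lcm = 68.
    Write x = 14 + 17·t and substitute into x ≡ 2 (mod 4): 17·t ≡ 2 − 14 = -12 (mod 4).
    Reduce coefficients mod 4: 1·t ≡ 0 (mod 4).
    So t ≡ 0 (mod 4).
    Then x = 14 + 17·0 = 14, valid modulo lcm(17, 4) = 68: x ≡ 14 (mod 68).
  Combine with x ≡ 8 (mod 13); new modulus lcm = 884.
    Write x = 14 + 68·t and substitute into x ≡ 8 (mod 13): 68·t ≡ 8 − 14 = -6 (mod 13).
    Reduce coefficients mod 13: 3·t ≡ 7 (mod 13).
    The inverse of 3 mod 13 is 9 (since 3·9 = 27 = 2·13 + 1), so t ≡ 9·7 = 63 ≡ 11 (mod 13).
    Then x = 14 + 68·11 = 762, valid modulo lcm(68, 13) = 884: x ≡ 762 (mod 884).
  Combine with x ≡ 3 (mod 11); new modulus lcm = 9724.
    Write x = 762 + 884·t and substitute into x ≡ 3 (mod 11): 884·t ≡ 3 − 762 = -759 (mod 11).
    Reduce coefficients mod 11: 4·t ≡ 0 (mod 11).
    The inverse of 4 mod 11 is 3 (since 4·3 = 12 = 1·11 + 1), so t ≡ 3·0 = 0 ≡ 0 (mod 11).
    Then x = 762 + 884·0 = 762, valid modulo lcm(884, 11) = 9724: x ≡ 762 (mod 9724).
Verify against each original: 762 mod 17 = 14, 762 mod 4 = 2, 762 mod 13 = 8, 762 mod 11 = 3.

x ≡ 762 (mod 9724).


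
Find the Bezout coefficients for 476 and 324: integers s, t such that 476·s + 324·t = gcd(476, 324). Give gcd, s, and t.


Euclidean algorithm on (476, 324) — divide until remainder is 0:
  476 = 1 · 324 + 152
  324 = 2 · 152 + 20
  152 = 7 · 20 + 12
  20 = 1 · 12 + 8
  12 = 1 · 8 + 4
  8 = 2 · 4 + 0
gcd(476, 324) = 4.
Track Bezout coefficients alongside the remainders: start with r₀ = 476 = a·1 + b·0 (s = 1, t = 0) and r₁ = 324 = a·0 + b·1 (s = 0, t = 1); each new remainder r_{k+1} = r_{k-1} − q_k·r_k inherits s_{k+1} = s_{k-1} − q_k·s_k, t_{k+1} = t_{k-1} − q_k·t_k, so r_k = a·s_k + b·t_k at every step:
  q = 1: r = 152, s = 1 − 1·0 = 1, t = 0 − 1·1 = -1  (check: 476·1 + 324·(-1) = 152)
  q = 2: r = 20, s = 0 − 2·1 = -2, t = 1 − 2·(-1) = 3  (check: 476·(-2) + 324·3 = 20)
  q = 7: r = 12, s = 1 − 7·(-2) = 15, t = -1 − 7·3 = -22  (check: 476·15 + 324·(-22) = 12)
  q = 1: r = 8, s = -2 − 1·15 = -17, t = 3 − 1·(-22) = 25  (check: 476·(-17) + 324·25 = 8)
  q = 1: r = 4, s = 15 − 1·(-17) = 32, t = -22 − 1·25 = -47  (check: 476·32 + 324·(-47) = 4)
The row with r = 4 (the gcd) gives the Bezout coefficients s = 32, t = -47.
Result: 476 · (32) + 324 · (-47) = 4.

gcd(476, 324) = 4; s = 32, t = -47 (check: 476·32 + 324·(-47) = 4).


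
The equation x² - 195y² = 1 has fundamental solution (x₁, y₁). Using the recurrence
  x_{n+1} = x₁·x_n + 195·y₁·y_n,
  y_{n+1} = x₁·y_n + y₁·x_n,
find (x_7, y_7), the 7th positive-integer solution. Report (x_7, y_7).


Step 1: Find the fundamental solution (x₁, y₁) of x² - 195y² = 1.
  Expand √195 as a continued fraction. a₀ = ⌊√195⌋ = 13; iterate m_{k+1} = d_k·a_k − m_k, d_{k+1} = (195 − m_{k+1}²)/d_k, a_{k+1} = ⌊(a₀ + m_{k+1})/d_{k+1}⌋ (starting m₀ = 0, d₀ = 1), with convergents p_k = a_k·p_{k-1} + p_{k-2}, q_k = a_k·q_{k-1} + q_{k-2} (p₋₁ = 1, q₋₁ = 0):
  k = 0: a₀ = 13; p₀/q₀ = 13/1; p₀² − 195·q₀² = 169 − 195 = -26.
  k = 1: m = 13, d = 26, a = ⌊(13 + 13)/26⌋ = 1; p/q = (1·13 + 1)/(1·1 + 0) = 14/1; p² − 195·q² = 196 − 195 = 1.
  The first convergent with p² − 195·q² = 1 gives the fundamental solution (x₁, y₁) = (14, 1).
Step 2: Apply the recurrence (x_{n+1}, y_{n+1}) = (x₁x_n + 195y₁y_n, x₁y_n + y₁x_n) repeatedly.
  From (x_1, y_1) = (14, 1): x_2 = 14·14 + 195·1·1 = 391; y_2 = 14·1 + 1·14 = 28.
  From (x_2, y_2) = (391, 28): x_3 = 14·391 + 195·1·28 = 10934; y_3 = 14·28 + 1·391 = 783.
  From (x_3, y_3) = (10934, 783): x_4 = 14·10934 + 195·1·783 = 305761; y_4 = 14·783 + 1·10934 = 21896.
  From (x_4, y_4) = (305761, 21896): x_5 = 14·305761 + 195·1·21896 = 8550374; y_5 = 14·21896 + 1·305761 = 612305.
  From (x_5, y_5) = (8550374, 612305): x_6 = 14·8550374 + 195·1·612305 = 239104711; y_6 = 14·612305 + 1·8550374 = 17122644.
  From (x_6, y_6) = (239104711, 17122644): x_7 = 14·239104711 + 195·1·17122644 = 6686381534; y_7 = 14·17122644 + 1·239104711 = 478821727.
Step 3: Verify x_7² - 195·y_7² = 44707698018216193156 - 44707698018216193155 = 1 (should be 1). ✓

(x_1, y_1) = (14, 1); (x_7, y_7) = (6686381534, 478821727).


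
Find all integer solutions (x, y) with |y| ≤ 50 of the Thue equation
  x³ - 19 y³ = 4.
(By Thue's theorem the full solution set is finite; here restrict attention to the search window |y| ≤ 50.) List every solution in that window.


The equation is x³ - 19y³ = 4. For fixed y, x³ = 19·y³ + 4, so a solution requires the RHS to be a perfect cube.
Strategy: iterate y from -50 to 50, compute RHS = 19·y³ + 4, and check whether it is a (positive or negative) perfect cube.
Check small values of y:
  y = 0: RHS = 4 is not a perfect cube.
  y = 1: RHS = 23 is not a perfect cube.
  y = -1: RHS = -15 is not a perfect cube.
  y = 2: RHS = 156 is not a perfect cube.
  y = -2: RHS = -148 is not a perfect cube.
  y = 3: RHS = 517 is not a perfect cube.
  y = -3: RHS = -509 is not a perfect cube.
Continuing the search up to |y| = 50 finds no solutions either.
No (x, y) in the scanned range satisfies the equation.

No integer solutions with |y| ≤ 50.


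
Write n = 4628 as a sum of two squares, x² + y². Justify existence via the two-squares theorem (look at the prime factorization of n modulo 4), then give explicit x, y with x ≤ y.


Step 1: Factor n = 4628 = 2^2 · 13 · 89.
Step 2: Check the mod-4 condition on each prime factor: 2 = 2 (special); 13 ≡ 1 (mod 4), exponent 1; 89 ≡ 1 (mod 4), exponent 1.
All primes ≡ 3 (mod 4) appear to even exponent (or don't appear), so by the two-squares theorem n IS expressible as a sum of two squares.
Step 3: Build a representation. Group n = k² · m with k = 2 and m = 13 · 89 = 1157 (a product of primes ≡ 1 (mod 4)); a representation of m scales to one of n via (k·x)² + (k·y)² = k²(x² + y²). Each prime p ≡ 1 (mod 4) is itself a sum of two squares; find a² by testing p − a² for a perfect square:
  13: 13 − 1² = 12, 13 − 2² = 9 = 3² ⇒ 13 = 2² + 3².
  89: 89 − 1² = 88, 89 − 2² = 85, 89 − 3² = 80, 89 − 4² = 73, 89 − 5² = 64 = 8² ⇒ 89 = 5² + 8².
  Combine using the Brahmagupta–Fibonacci identity (a² + b²)(c² + d²) = (ac − bd)² + (ad + bc)² = (ac + bd)² + (ad − bc)²:
  13 · 89 = 1157: from (2² + 3²)(5² + 8²), take (2·5 − 3·8, 2·8 + 3·5) = (10 − 24, 16 + 15) = (-14, 31); dropping signs (only squares matter) gives (14, 31); check 14² + 31² = 196 + 961 = 1157 ✓.
  Scale by k = 2: (2·14, 2·31) = (28, 62).
Step 4: Order so x ≤ y and verify: 28² + 62² = 784 + 3844 = 4628 = n. ✓

n = 4628 = 28² + 62² (one valid representation with x ≤ y).


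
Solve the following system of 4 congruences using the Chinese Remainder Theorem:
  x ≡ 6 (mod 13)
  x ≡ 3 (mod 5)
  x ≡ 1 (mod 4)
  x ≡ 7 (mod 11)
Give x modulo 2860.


Product of moduli M = 13 · 5 · 4 · 11 = 2860.
Merge one congruence at a time:
  Start: x ≡ 6 (mod 13).
  Combine with x ≡ 3 (mod 5); new modulus lcm = 65.
    Write x = 6 + 13·t and substitute into x ≡ 3 (mod 5): 13·t ≡ 3 − 6 = -3 (mod 5).
    Reduce coefficients mod 5: 3·t ≡ 2 (mod 5).
    The inverse of 3 mod 5 is 2 (since 3·2 = 6 = 1·5 + 1), so t ≡ 2·2 = 4 ≡ 4 (mod 5).
    Then x = 6 + 13·4 = 58, valid modulo lcm(13, 5) = 65: x ≡ 58 (mod 65).
  Combine with x ≡ 1 (mod 4); new modulus lcm = 260.
    Write x = 58 + 65·t and substitute into x ≡ 1 (mod 4): 65·t ≡ 1 − 58 = -57 (mod 4).
    Reduce coefficients mod 4: 1·t ≡ 3 (mod 4).
    So t ≡ 3 (mod 4).
    Then x = 58 + 65·3 = 253, valid modulo lcm(65, 4) = 260: x ≡ 253 (mod 260).
  Combine with x ≡ 7 (mod 11); new modulus lcm = 2860.
    Write x = 253 + 260·t and substitute into x ≡ 7 (mod 11): 260·t ≡ 7 − 253 = -246 (mod 11).
    Reduce coefficients mod 11: 7·t ≡ 7 (mod 11).
    The inverse of 7 mod 11 is 8 (since 7·8 = 56 = 5·11 + 1), so t ≡ 8·7 = 56 ≡ 1 (mod 11).
    Then x = 253 + 260·1 = 513, valid modulo lcm(260, 11) = 2860: x ≡ 513 (mod 2860).
Verify against each original: 513 mod 13 = 6, 513 mod 5 = 3, 513 mod 4 = 1, 513 mod 11 = 7.

x ≡ 513 (mod 2860).


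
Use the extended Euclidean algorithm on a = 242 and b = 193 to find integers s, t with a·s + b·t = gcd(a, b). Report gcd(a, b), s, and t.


Euclidean algorithm on (242, 193) — divide until remainder is 0:
  242 = 1 · 193 + 49
  193 = 3 · 49 + 46
  49 = 1 · 46 + 3
  46 = 15 · 3 + 1
  3 = 3 · 1 + 0
gcd(242, 193) = 1.
Track Bezout coefficients alongside the remainders: start with r₀ = 242 = a·1 + b·0 (s = 1, t = 0) and r₁ = 193 = a·0 + b·1 (s = 0, t = 1); each new remainder r_{k+1} = r_{k-1} − q_k·r_k inherits s_{k+1} = s_{k-1} − q_k·s_k, t_{k+1} = t_{k-1} − q_k·t_k, so r_k = a·s_k + b·t_k at every step:
  q = 1: r = 49, s = 1 − 1·0 = 1, t = 0 − 1·1 = -1  (check: 242·1 + 193·(-1) = 49)
  q = 3: r = 46, s = 0 − 3·1 = -3, t = 1 − 3·(-1) = 4  (check: 242·(-3) + 193·4 = 46)
  q = 1: r = 3, s = 1 − 1·(-3) = 4, t = -1 − 1·4 = -5  (check: 242·4 + 193·(-5) = 3)
  q = 15: r = 1, s = -3 − 15·4 = -63, t = 4 − 15·(-5) = 79  (check: 242·(-63) + 193·79 = 1)
The row with r = 1 (the gcd) gives the Bezout coefficients s = -63, t = 79.
Result: 242 · (-63) + 193 · (79) = 1.

gcd(242, 193) = 1; s = -63, t = 79 (check: 242·(-63) + 193·79 = 1).


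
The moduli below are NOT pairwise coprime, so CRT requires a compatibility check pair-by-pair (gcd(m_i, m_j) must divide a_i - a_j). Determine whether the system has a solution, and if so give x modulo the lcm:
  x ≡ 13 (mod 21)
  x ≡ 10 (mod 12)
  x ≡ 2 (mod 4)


Moduli 21, 12, 4 are not pairwise coprime, so CRT works modulo lcm(m_i) when all pairwise compatibility conditions hold.
Pairwise compatibility: gcd(m_i, m_j) must divide a_i - a_j for every pair.
Merge one congruence at a time:
  Start: x ≡ 13 (mod 21).
  Combine with x ≡ 10 (mod 12): gcd(21, 12) = 3; 10 - 13 = -3, which IS divisible by 3, so compatible.
    Write x = 13 + 21·t and substitute into x ≡ 10 (mod 12): 21·t ≡ 10 − 13 = -3 (mod 12).
    Divide the congruence (and modulus) by g = 3: 7·t ≡ -1 (mod 4).
    Reduce coefficients mod 4: 3·t ≡ 3 (mod 4).
    The inverse of 3 mod 4 is 3 (since 3·3 = 9 = 2·4 + 1), so t ≡ 3·3 = 9 ≡ 1 (mod 4).
    Then x = 13 + 21·1 = 34, valid modulo lcm(21, 12) = 84: x ≡ 34 (mod 84).
  Combine with x ≡ 2 (mod 4): gcd(84, 4) = 4; 2 - 34 = -32, which IS divisible by 4, so compatible.
    Write x = 34 + 84·t and substitute into x ≡ 2 (mod 4): 84·t ≡ 2 − 34 = -32 (mod 4).
    Divide the congruence (and modulus) by g = 4: 21·t ≡ -8 (mod 1).
    Modulo 1 every t works; take t = 0.
    Then x = 34 + 84·0 = 34, valid modulo lcm(84, 4) = 84: x ≡ 34 (mod 84).
Verify: 34 mod 21 = 13, 34 mod 12 = 10, 34 mod 4 = 2.

x ≡ 34 (mod 84).


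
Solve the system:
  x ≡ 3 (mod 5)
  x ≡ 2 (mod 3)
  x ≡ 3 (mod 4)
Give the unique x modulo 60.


Moduli 5, 3, 4 are pairwise coprime; by CRT there is a unique solution modulo M = 5 · 3 · 4 = 60.
Solve pairwise, accumulating the modulus:
  Start with x ≡ 3 (mod 5).
  Combine with x ≡ 2 (mod 3): since gcd(5, 3) = 1, we get a unique residue mod 15.
    Write x = 3 + 5·t and substitute into x ≡ 2 (mod 3): 5·t ≡ 2 − 3 = -1 (mod 3).
    Reduce coefficients mod 3: 2·t ≡ 2 (mod 3).
    The inverse of 2 mod 3 is 2 (since 2·2 = 4 = 1·3 + 1), so t ≡ 2·2 = 4 ≡ 1 (mod 3).
    Then x = 3 + 5·1 = 8, valid modulo lcm(5, 3) = 15: x ≡ 8 (mod 15).
  Combine with x ≡ 3 (mod 4): since gcd(15, 4) = 1, we get a unique residue mod 60.
    Write x = 8 + 15·t and substitute into x ≡ 3 (mod 4): 15·t ≡ 3 − 8 = -5 (mod 4).
    Reduce coefficients mod 4: 3·t ≡ 3 (mod 4).
    The inverse of 3 mod 4 is 3 (since 3·3 = 9 = 2·4 + 1), so t ≡ 3·3 = 9 ≡ 1 (mod 4).
    Then x = 8 + 15·1 = 23, valid modulo lcm(15, 4) = 60: x ≡ 23 (mod 60).
Verify: 23 mod 5 = 3 ✓, 23 mod 3 = 2 ✓, 23 mod 4 = 3 ✓.

x ≡ 23 (mod 60).


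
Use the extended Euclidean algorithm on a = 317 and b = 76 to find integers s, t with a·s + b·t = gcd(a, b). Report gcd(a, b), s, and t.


Euclidean algorithm on (317, 76) — divide until remainder is 0:
  317 = 4 · 76 + 13
  76 = 5 · 13 + 11
  13 = 1 · 11 + 2
  11 = 5 · 2 + 1
  2 = 2 · 1 + 0
gcd(317, 76) = 1.
Track Bezout coefficients alongside the remainders: start with r₀ = 317 = a·1 + b·0 (s = 1, t = 0) and r₁ = 76 = a·0 + b·1 (s = 0, t = 1); each new remainder r_{k+1} = r_{k-1} − q_k·r_k inherits s_{k+1} = s_{k-1} − q_k·s_k, t_{k+1} = t_{k-1} − q_k·t_k, so r_k = a·s_k + b·t_k at every step:
  q = 4: r = 13, s = 1 − 4·0 = 1, t = 0 − 4·1 = -4  (check: 317·1 + 76·(-4) = 13)
  q = 5: r = 11, s = 0 − 5·1 = -5, t = 1 − 5·(-4) = 21  (check: 317·(-5) + 76·21 = 11)
  q = 1: r = 2, s = 1 − 1·(-5) = 6, t = -4 − 1·21 = -25  (check: 317·6 + 76·(-25) = 2)
  q = 5: r = 1, s = -5 − 5·6 = -35, t = 21 − 5·(-25) = 146  (check: 317·(-35) + 76·146 = 1)
The row with r = 1 (the gcd) gives the Bezout coefficients s = -35, t = 146.
Result: 317 · (-35) + 76 · (146) = 1.

gcd(317, 76) = 1; s = -35, t = 146 (check: 317·(-35) + 76·146 = 1).


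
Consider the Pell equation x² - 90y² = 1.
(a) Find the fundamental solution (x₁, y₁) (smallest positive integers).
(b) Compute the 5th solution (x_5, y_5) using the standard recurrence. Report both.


Step 1: Find the fundamental solution (x₁, y₁) of x² - 90y² = 1.
  Expand √90 as a continued fraction. a₀ = ⌊√90⌋ = 9; iterate m_{k+1} = d_k·a_k − m_k, d_{k+1} = (90 − m_{k+1}²)/d_k, a_{k+1} = ⌊(a₀ + m_{k+1})/d_{k+1}⌋ (starting m₀ = 0, d₀ = 1), with convergents p_k = a_k·p_{k-1} + p_{k-2}, q_k = a_k·q_{k-1} + q_{k-2} (p₋₁ = 1, q₋₁ = 0):
  k = 0: a₀ = 9; p₀/q₀ = 9/1; p₀² − 90·q₀² = 81 − 90 = -9.
  k = 1: m = 9, d = 9, a = ⌊(9 + 9)/9⌋ = 2; p/q = (2·9 + 1)/(2·1 + 0) = 19/2; p² − 90·q² = 361 − 360 = 1.
  The first convergent with p² − 90·q² = 1 gives the fundamental solution (x₁, y₁) = (19, 2).
Step 2: Apply the recurrence (x_{n+1}, y_{n+1}) = (x₁x_n + 90y₁y_n, x₁y_n + y₁x_n) repeatedly.
  From (x_1, y_1) = (19, 2): x_2 = 19·19 + 90·2·2 = 721; y_2 = 19·2 + 2·19 = 76.
  From (x_2, y_2) = (721, 76): x_3 = 19·721 + 90·2·76 = 27379; y_3 = 19·76 + 2·721 = 2886.
  From (x_3, y_3) = (27379, 2886): x_4 = 19·27379 + 90·2·2886 = 1039681; y_4 = 19·2886 + 2·27379 = 109592.
  From (x_4, y_4) = (1039681, 109592): x_5 = 19·1039681 + 90·2·109592 = 39480499; y_5 = 19·109592 + 2·1039681 = 4161610.
Step 3: Verify x_5² - 90·y_5² = 1558709801289001 - 1558709801289000 = 1 (should be 1). ✓

(x_1, y_1) = (19, 2); (x_5, y_5) = (39480499, 4161610).


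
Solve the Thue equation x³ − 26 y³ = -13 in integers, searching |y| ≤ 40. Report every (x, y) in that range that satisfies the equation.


The equation is x³ - 26y³ = -13. For fixed y, x³ = 26·y³ − 13, so a solution requires the RHS to be a perfect cube.
Strategy: iterate y from -40 to 40, compute RHS = 26·y³ − 13, and check whether it is a (positive or negative) perfect cube.
Check small values of y:
  y = 0: RHS = -13 is not a perfect cube.
  y = 1: RHS = 13 is not a perfect cube.
  y = -1: RHS = -39 is not a perfect cube.
  y = 2: RHS = 195 is not a perfect cube.
  y = -2: RHS = -221 is not a perfect cube.
  y = 3: RHS = 689 is not a perfect cube.
  y = -3: RHS = -715 is not a perfect cube.
Continuing the search up to |y| = 40 finds no solutions either.
No (x, y) in the scanned range satisfies the equation.

No integer solutions with |y| ≤ 40.


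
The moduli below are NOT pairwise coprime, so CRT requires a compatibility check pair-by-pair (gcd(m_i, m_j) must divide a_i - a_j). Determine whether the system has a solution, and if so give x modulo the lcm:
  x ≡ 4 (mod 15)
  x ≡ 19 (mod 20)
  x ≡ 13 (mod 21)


Moduli 15, 20, 21 are not pairwise coprime, so CRT works modulo lcm(m_i) when all pairwise compatibility conditions hold.
Pairwise compatibility: gcd(m_i, m_j) must divide a_i - a_j for every pair.
Merge one congruence at a time:
  Start: x ≡ 4 (mod 15).
  Combine with x ≡ 19 (mod 20): gcd(15, 20) = 5; 19 - 4 = 15, which IS divisible by 5, so compatible.
    Write x = 4 + 15·t and substitute into x ≡ 19 (mod 20): 15·t ≡ 19 − 4 = 15 (mod 20).
    Divide the congruence (and modulus) by g = 5: 3·t ≡ 3 (mod 4).
    The inverse of 3 mod 4 is 3 (since 3·3 = 9 = 2·4 + 1), so t ≡ 3·3 = 9 ≡ 1 (mod 4).
    Then x = 4 + 15·1 = 19, valid modulo lcm(15, 20) = 60: x ≡ 19 (mod 60).
  Combine with x ≡ 13 (mod 21): gcd(60, 21) = 3; 13 - 19 = -6, which IS divisible by 3, so compatible.
    Write x = 19 + 60·t and substitute into x ≡ 13 (mod 21): 60·t ≡ 13 − 19 = -6 (mod 21).
    Divide the congruence (and modulus) by g = 3: 20·t ≡ -2 (mod 7).
    Reduce coefficients mod 7: 6·t ≡ 5 (mod 7).
    The inverse of 6 mod 7 is 6 (since 6·6 = 36 = 5·7 + 1), so t ≡ 6·5 = 30 ≡ 2 (mod 7).
    Then x = 19 + 60·2 = 139, valid modulo lcm(60, 21) = 420: x ≡ 139 (mod 420).
Verify: 139 mod 15 = 4, 139 mod 20 = 19, 139 mod 21 = 13.

x ≡ 139 (mod 420).


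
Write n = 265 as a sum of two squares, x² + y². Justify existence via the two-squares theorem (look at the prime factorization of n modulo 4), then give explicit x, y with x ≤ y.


Step 1: Factor n = 265 = 5 · 53.
Step 2: Check the mod-4 condition on each prime factor: 5 ≡ 1 (mod 4), exponent 1; 53 ≡ 1 (mod 4), exponent 1.
All primes ≡ 3 (mod 4) appear to even exponent (or don't appear), so by the two-squares theorem n IS expressible as a sum of two squares.
Step 3: Build a representation. Here n = 5 · 53 is a product of primes ≡ 1 (mod 4). Each prime p ≡ 1 (mod 4) is itself a sum of two squares; find a² by testing p − a² for a perfect square:
  5: 5 − 1² = 4 = 2² ⇒ 5 = 1² + 2².
  53: 53 − 1² = 52, 53 − 2² = 49 = 7² ⇒ 53 = 2² + 7².
  Combine using the Brahmagupta–Fibonacci identity (a² + b²)(c² + d²) = (ac − bd)² + (ad + bc)² = (ac + bd)² + (ad − bc)²:
  5 · 53 = 265: from (1² + 2²)(2² + 7²), take (1·2 − 2·7, 1·7 + 2·2) = (2 − 14, 7 + 4) = (-12, 11); dropping signs (only squares matter) gives (12, 11); check 12² + 11² = 144 + 121 = 265 ✓.
Step 4: Order so x ≤ y and verify: 11² + 12² = 121 + 144 = 265 = n. ✓

n = 265 = 11² + 12² (one valid representation with x ≤ y).


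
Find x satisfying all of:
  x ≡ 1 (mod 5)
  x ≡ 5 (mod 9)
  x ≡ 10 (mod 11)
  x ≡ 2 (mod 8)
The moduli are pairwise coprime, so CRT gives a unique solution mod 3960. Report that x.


Product of moduli M = 5 · 9 · 11 · 8 = 3960.
Merge one congruence at a time:
  Start: x ≡ 1 (mod 5).
  Combine with x ≡ 5 (mod 9); new modulus lcm = 45.
    Write x = 1 + 5·t and substitute into x ≡ 5 (mod 9): 5·t ≡ 5 − 1 = 4 (mod 9).
    The inverse of 5 mod 9 is 2 (since 5·2 = 10 = 1·9 + 1), so t ≡ 2·4 = 8 ≡ 8 (mod 9).
    Then x = 1 + 5·8 = 41, valid modulo lcm(5, 9) = 45: x ≡ 41 (mod 45).
  Combine with x ≡ 10 (mod 11); new modulus lcm = 495.
    Write x = 41 + 45·t and substitute into x ≡ 10 (mod 11): 45·t ≡ 10 − 41 = -31 (mod 11).
    Reduce coefficients mod 11: 1·t ≡ 2 (mod 11).
    So t ≡ 2 (mod 11).
    Then x = 41 + 45·2 = 131, valid modulo lcm(45, 11) = 495: x ≡ 131 (mod 495).
  Combine with x ≡ 2 (mod 8); new modulus lcm = 3960.
    Write x = 131 + 495·t and substitute into x ≡ 2 (mod 8): 495·t ≡ 2 − 131 = -129 (mod 8).
    Reduce coefficients mod 8: 7·t ≡ 7 (mod 8).
    The inverse of 7 mod 8 is 7 (since 7·7 = 49 = 6·8 + 1), so t ≡ 7·7 = 49 ≡ 1 (mod 8).
    Then x = 131 + 495·1 = 626, valid modulo lcm(495, 8) = 3960: x ≡ 626 (mod 3960).
Verify against each original: 626 mod 5 = 1, 626 mod 9 = 5, 626 mod 11 = 10, 626 mod 8 = 2.

x ≡ 626 (mod 3960).


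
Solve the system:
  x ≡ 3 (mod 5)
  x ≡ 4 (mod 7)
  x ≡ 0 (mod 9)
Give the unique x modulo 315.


Moduli 5, 7, 9 are pairwise coprime; by CRT there is a unique solution modulo M = 5 · 7 · 9 = 315.
Solve pairwise, accumulating the modulus:
  Start with x ≡ 3 (mod 5).
  Combine with x ≡ 4 (mod 7): since gcd(5, 7) = 1, we get a unique residue mod 35.
    Write x = 3 + 5·t and substitute into x ≡ 4 (mod 7): 5·t ≡ 4 − 3 = 1 (mod 7).
    The inverse of 5 mod 7 is 3 (since 5·3 = 15 = 2·7 + 1), so t ≡ 3·1 = 3 ≡ 3 (mod 7).
    Then x = 3 + 5·3 = 18, valid modulo lcm(5, 7) = 35: x ≡ 18 (mod 35).
  Combine with x ≡ 0 (mod 9): since gcd(35, 9) = 1, we get a unique residue mod 315.
    Write x = 18 + 35·t and substitute into x ≡ 0 (mod 9): 35·t ≡ 0 − 18 = -18 (mod 9).
    Reduce coefficients mod 9: 8·t ≡ 0 (mod 9).
    The inverse of 8 mod 9 is 8 (since 8·8 = 64 = 7·9 + 1), so t ≡ 8·0 = 0 ≡ 0 (mod 9).
    Then x = 18 + 35·0 = 18, valid modulo lcm(35, 9) = 315: x ≡ 18 (mod 315).
Verify: 18 mod 5 = 3 ✓, 18 mod 7 = 4 ✓, 18 mod 9 = 0 ✓.

x ≡ 18 (mod 315).


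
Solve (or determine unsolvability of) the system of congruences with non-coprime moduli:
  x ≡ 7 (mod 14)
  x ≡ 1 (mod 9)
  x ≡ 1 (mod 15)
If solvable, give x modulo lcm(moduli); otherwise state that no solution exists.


Moduli 14, 9, 15 are not pairwise coprime, so CRT works modulo lcm(m_i) when all pairwise compatibility conditions hold.
Pairwise compatibility: gcd(m_i, m_j) must divide a_i - a_j for every pair.
Merge one congruence at a time:
  Start: x ≡ 7 (mod 14).
  Combine with x ≡ 1 (mod 9): gcd(14, 9) = 1; 1 - 7 = -6, which IS divisible by 1, so compatible.
    Write x = 7 + 14·t and substitute into x ≡ 1 (mod 9): 14·t ≡ 1 − 7 = -6 (mod 9).
    Reduce coefficients mod 9: 5·t ≡ 3 (mod 9).
    The inverse of 5 mod 9 is 2 (since 5·2 = 10 = 1·9 + 1), so t ≡ 2·3 = 6 ≡ 6 (mod 9).
    Then x = 7 + 14·6 = 91, valid modulo lcm(14, 9) = 126: x ≡ 91 (mod 126).
  Combine with x ≡ 1 (mod 15): gcd(126, 15) = 3; 1 - 91 = -90, which IS divisible by 3, so compatible.
    Write x = 91 + 126·t and substitute into x ≡ 1 (mod 15): 126·t ≡ 1 − 91 = -90 (mod 15).
    Divide the congruence (and modulus) by g = 3: 42·t ≡ -30 (mod 5).
    Reduce coefficients mod 5: 2·t ≡ 0 (mod 5).
    The inverse of 2 mod 5 is 3 (since 2·3 = 6 = 1·5 + 1), so t ≡ 3·0 = 0 ≡ 0 (mod 5).
    Then x = 91 + 126·0 = 91, valid modulo lcm(126, 15) = 630: x ≡ 91 (mod 630).
Verify: 91 mod 14 = 7, 91 mod 9 = 1, 91 mod 15 = 1.

x ≡ 91 (mod 630).


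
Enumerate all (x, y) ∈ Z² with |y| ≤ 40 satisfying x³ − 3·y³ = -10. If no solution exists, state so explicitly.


The equation is x³ - 3y³ = -10. For fixed y, x³ = 3·y³ − 10, so a solution requires the RHS to be a perfect cube.
Strategy: iterate y from -40 to 40, compute RHS = 3·y³ − 10, and check whether it is a (positive or negative) perfect cube.
Check small values of y:
  y = 0: RHS = -10 is not a perfect cube.
  y = 1: RHS = -7 is not a perfect cube.
  y = -1: RHS = -13 is not a perfect cube.
  y = 2: RHS = 14 is not a perfect cube.
  y = -2: RHS = -34 is not a perfect cube.
  y = 3: RHS = 71 is not a perfect cube.
  y = -3: RHS = -91 is not a perfect cube.
Continuing, at y = -9: RHS = -2197 = (-13)³ ⇒ x = -13 works.
Searching the remaining y in |y| ≤ 40 finds no further solutions.
Collected solutions: (-13, -9).

Solutions (with |y| ≤ 40): (-13, -9).


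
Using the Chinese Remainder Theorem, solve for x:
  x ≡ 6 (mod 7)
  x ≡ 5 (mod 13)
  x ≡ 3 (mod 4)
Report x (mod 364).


Moduli 7, 13, 4 are pairwise coprime; by CRT there is a unique solution modulo M = 7 · 13 · 4 = 364.
Solve pairwise, accumulating the modulus:
  Start with x ≡ 6 (mod 7).
  Combine with x ≡ 5 (mod 13): since gcd(7, 13) = 1, we get a unique residue mod 91.
    Write x = 6 + 7·t and substitute into x ≡ 5 (mod 13): 7·t ≡ 5 − 6 = -1 (mod 13).
    Reduce coefficients mod 13: 7·t ≡ 12 (mod 13).
    The inverse of 7 mod 13 is 2 (since 7·2 = 14 = 1·13 + 1), so t ≡ 2·12 = 24 ≡ 11 (mod 13).
    Then x = 6 + 7·11 = 83, valid modulo lcm(7, 13) = 91: x ≡ 83 (mod 91).
  Combine with x ≡ 3 (mod 4): since gcd(91, 4) = 1, we get a unique residue mod 364.
    Write x = 83 + 91·t and substitute into x ≡ 3 (mod 4): 91·t ≡ 3 − 83 = -80 (mod 4).
    Reduce coefficients mod 4: 3·t ≡ 0 (mod 4).
    The inverse of 3 mod 4 is 3 (since 3·3 = 9 = 2·4 + 1), so t ≡ 3·0 = 0 ≡ 0 (mod 4).
    Then x = 83 + 91·0 = 83, valid modulo lcm(91, 4) = 364: x ≡ 83 (mod 364).
Verify: 83 mod 7 = 6 ✓, 83 mod 13 = 5 ✓, 83 mod 4 = 3 ✓.

x ≡ 83 (mod 364).


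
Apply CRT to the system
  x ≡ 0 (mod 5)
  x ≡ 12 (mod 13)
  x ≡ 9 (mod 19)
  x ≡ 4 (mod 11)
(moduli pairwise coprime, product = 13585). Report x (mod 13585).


Product of moduli M = 5 · 13 · 19 · 11 = 13585.
Merge one congruence at a time:
  Start: x ≡ 0 (mod 5).
  Combine with x ≡ 12 (mod 13); new modulus lcm = 65.
    Write x = 0 + 5·t and substitute into x ≡ 12 (mod 13): 5·t ≡ 12 − 0 = 12 (mod 13).
    The inverse of 5 mod 13 is 8 (since 5·8 = 40 = 3·13 + 1), so t ≡ 8·12 = 96 ≡ 5 (mod 13).
    Then x = 0 + 5·5 = 25, valid modulo lcm(5, 13) = 65: x ≡ 25 (mod 65).
  Combine with x ≡ 9 (mod 19); new modulus lcm = 1235.
    Write x = 25 + 65·t and substitute into x ≡ 9 (mod 19): 65·t ≡ 9 − 25 = -16 (mod 19).
    Reduce coefficients mod 19: 8·t ≡ 3 (mod 19).
    The inverse of 8 mod 19 is 12 (since 8·12 = 96 = 5·19 + 1), so t ≡ 12·3 = 36 ≡ 17 (mod 19).
    Then x = 25 + 65·17 = 1130, valid modulo lcm(65, 19) = 1235: x ≡ 1130 (mod 1235).
  Combine with x ≡ 4 (mod 11); new modulus lcm = 13585.
    Write x = 1130 + 1235·t and substitute into x ≡ 4 (mod 11): 1235·t ≡ 4 − 1130 = -1126 (mod 11).
    Reduce coefficients mod 11: 3·t ≡ 7 (mod 11).
    The inverse of 3 mod 11 is 4 (since 3·4 = 12 = 1·11 + 1), so t ≡ 4·7 = 28 ≡ 6 (mod 11).
    Then x = 1130 + 1235·6 = 8540, valid modulo lcm(1235, 11) = 13585: x ≡ 8540 (mod 13585).
Verify against each original: 8540 mod 5 = 0, 8540 mod 13 = 12, 8540 mod 19 = 9, 8540 mod 11 = 4.

x ≡ 8540 (mod 13585).


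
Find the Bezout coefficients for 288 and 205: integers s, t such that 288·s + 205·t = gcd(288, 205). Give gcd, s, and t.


Euclidean algorithm on (288, 205) — divide until remainder is 0:
  288 = 1 · 205 + 83
  205 = 2 · 83 + 39
  83 = 2 · 39 + 5
  39 = 7 · 5 + 4
  5 = 1 · 4 + 1
  4 = 4 · 1 + 0
gcd(288, 205) = 1.
Track Bezout coefficients alongside the remainders: start with r₀ = 288 = a·1 + b·0 (s = 1, t = 0) and r₁ = 205 = a·0 + b·1 (s = 0, t = 1); each new remainder r_{k+1} = r_{k-1} − q_k·r_k inherits s_{k+1} = s_{k-1} − q_k·s_k, t_{k+1} = t_{k-1} − q_k·t_k, so r_k = a·s_k + b·t_k at every step:
  q = 1: r = 83, s = 1 − 1·0 = 1, t = 0 − 1·1 = -1  (check: 288·1 + 205·(-1) = 83)
  q = 2: r = 39, s = 0 − 2·1 = -2, t = 1 − 2·(-1) = 3  (check: 288·(-2) + 205·3 = 39)
  q = 2: r = 5, s = 1 − 2·(-2) = 5, t = -1 − 2·3 = -7  (check: 288·5 + 205·(-7) = 5)
  q = 7: r = 4, s = -2 − 7·5 = -37, t = 3 − 7·(-7) = 52  (check: 288·(-37) + 205·52 = 4)
  q = 1: r = 1, s = 5 − 1·(-37) = 42, t = -7 − 1·52 = -59  (check: 288·42 + 205·(-59) = 1)
The row with r = 1 (the gcd) gives the Bezout coefficients s = 42, t = -59.
Result: 288 · (42) + 205 · (-59) = 1.

gcd(288, 205) = 1; s = 42, t = -59 (check: 288·42 + 205·(-59) = 1).


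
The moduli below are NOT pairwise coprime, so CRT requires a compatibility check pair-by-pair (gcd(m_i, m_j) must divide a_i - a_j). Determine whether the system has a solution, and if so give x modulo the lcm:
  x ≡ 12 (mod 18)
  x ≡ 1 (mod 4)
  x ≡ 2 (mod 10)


Moduli 18, 4, 10 are not pairwise coprime, so CRT works modulo lcm(m_i) when all pairwise compatibility conditions hold.
Pairwise compatibility: gcd(m_i, m_j) must divide a_i - a_j for every pair.
Merge one congruence at a time:
  Start: x ≡ 12 (mod 18).
  Combine with x ≡ 1 (mod 4): gcd(18, 4) = 2, and 1 - 12 = -11 is NOT divisible by 2.
    ⇒ system is inconsistent (no integer solution).

No solution (the system is inconsistent).


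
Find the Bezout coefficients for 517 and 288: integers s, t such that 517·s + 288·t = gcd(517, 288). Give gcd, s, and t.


Euclidean algorithm on (517, 288) — divide until remainder is 0:
  517 = 1 · 288 + 229
  288 = 1 · 229 + 59
  229 = 3 · 59 + 52
  59 = 1 · 52 + 7
  52 = 7 · 7 + 3
  7 = 2 · 3 + 1
  3 = 3 · 1 + 0
gcd(517, 288) = 1.
Track Bezout coefficients alongside the remainders: start with r₀ = 517 = a·1 + b·0 (s = 1, t = 0) and r₁ = 288 = a·0 + b·1 (s = 0, t = 1); each new remainder r_{k+1} = r_{k-1} − q_k·r_k inherits s_{k+1} = s_{k-1} − q_k·s_k, t_{k+1} = t_{k-1} − q_k·t_k, so r_k = a·s_k + b·t_k at every step:
  q = 1: r = 229, s = 1 − 1·0 = 1, t = 0 − 1·1 = -1  (check: 517·1 + 288·(-1) = 229)
  q = 1: r = 59, s = 0 − 1·1 = -1, t = 1 − 1·(-1) = 2  (check: 517·(-1) + 288·2 = 59)
  q = 3: r = 52, s = 1 − 3·(-1) = 4, t = -1 − 3·2 = -7  (check: 517·4 + 288·(-7) = 52)
  q = 1: r = 7, s = -1 − 1·4 = -5, t = 2 − 1·(-7) = 9  (check: 517·(-5) + 288·9 = 7)
  q = 7: r = 3, s = 4 − 7·(-5) = 39, t = -7 − 7·9 = -70  (check: 517·39 + 288·(-70) = 3)
  q = 2: r = 1, s = -5 − 2·39 = -83, t = 9 − 2·(-70) = 149  (check: 517·(-83) + 288·149 = 1)
The row with r = 1 (the gcd) gives the Bezout coefficients s = -83, t = 149.
Result: 517 · (-83) + 288 · (149) = 1.

gcd(517, 288) = 1; s = -83, t = 149 (check: 517·(-83) + 288·149 = 1).


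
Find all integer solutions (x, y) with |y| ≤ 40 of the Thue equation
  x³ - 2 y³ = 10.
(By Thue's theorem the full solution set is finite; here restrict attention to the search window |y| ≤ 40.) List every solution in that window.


The equation is x³ - 2y³ = 10. For fixed y, x³ = 2·y³ + 10, so a solution requires the RHS to be a perfect cube.
Strategy: iterate y from -40 to 40, compute RHS = 2·y³ + 10, and check whether it is a (positive or negative) perfect cube.
Check small values of y:
  y = 0: RHS = 10 is not a perfect cube.
  y = 1: RHS = 12 is not a perfect cube.
  y = -1: RHS = 8 = (2)³ ⇒ x = 2 works.
  y = 2: RHS = 26 is not a perfect cube.
  y = -2: RHS = -6 is not a perfect cube.
  y = 3: RHS = 64 = (4)³ ⇒ x = 4 works.
  y = -3: RHS = -44 is not a perfect cube.
Continuing the search up to |y| = 40 finds no further solutions beyond those listed.
Collected solutions: (2, -1), (4, 3).

Solutions (with |y| ≤ 40): (2, -1), (4, 3).


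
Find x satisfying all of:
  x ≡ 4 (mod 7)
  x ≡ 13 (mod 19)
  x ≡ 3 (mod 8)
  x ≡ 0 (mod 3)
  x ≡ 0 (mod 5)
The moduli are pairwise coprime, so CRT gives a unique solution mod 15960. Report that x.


Product of moduli M = 7 · 19 · 8 · 3 · 5 = 15960.
Merge one congruence at a time:
  Start: x ≡ 4 (mod 7).
  Combine with x ≡ 13 (mod 19); new modulus lcm = 133.
    Write x = 4 + 7·t and substitute into x ≡ 13 (mod 19): 7·t ≡ 13 − 4 = 9 (mod 19).
    The inverse of 7 mod 19 is 11 (since 7·11 = 77 = 4·19 + 1), so t ≡ 11·9 = 99 ≡ 4 (mod 19).
    Then x = 4 + 7·4 = 32, valid modulo lcm(7, 19) = 133: x ≡ 32 (mod 133).
  Combine with x ≡ 3 (mod 8); new modulus lcm = 1064.
    Write x = 32 + 133·t and substitute into x ≡ 3 (mod 8): 133·t ≡ 3 − 32 = -29 (mod 8).
    Reduce coefficients mod 8: 5·t ≡ 3 (mod 8).
    The inverse of 5 mod 8 is 5 (since 5·5 = 25 = 3·8 + 1), so t ≡ 5·3 = 15 ≡ 7 (mod 8).
    Then x = 32 + 133·7 = 963, valid modulo lcm(133, 8) = 1064: x ≡ 963 (mod 1064).
  Combine with x ≡ 0 (mod 3); new modulus lcm = 3192.
    Write x = 963 + 1064·t and substitute into x ≡ 0 (mod 3): 1064·t ≡ 0 − 963 = -963 (mod 3).
    Reduce coefficients mod 3: 2·t ≡ 0 (mod 3).
    The inverse of 2 mod 3 is 2 (since 2·2 = 4 = 1·3 + 1), so t ≡ 2·0 = 0 ≡ 0 (mod 3).
    Then x = 963 + 1064·0 = 963, valid modulo lcm(1064, 3) = 3192: x ≡ 963 (mod 3192).
  Combine with x ≡ 0 (mod 5); new modulus lcm = 15960.
    Write x = 963 + 3192·t and substitute into x ≡ 0 (mod 5): 3192·t ≡ 0 − 963 = -963 (mod 5).
    Reduce coefficients mod 5: 2·t ≡ 2 (mod 5).
    The inverse of 2 mod 5 is 3 (since 2·3 = 6 = 1·5 + 1), so t ≡ 3·2 = 6 ≡ 1 (mod 5).
    Then x = 963 + 3192·1 = 4155, valid modulo lcm(3192, 5) = 15960: x ≡ 4155 (mod 15960).
Verify against each original: 4155 mod 7 = 4, 4155 mod 19 = 13, 4155 mod 8 = 3, 4155 mod 3 = 0, 4155 mod 5 = 0.

x ≡ 4155 (mod 15960).


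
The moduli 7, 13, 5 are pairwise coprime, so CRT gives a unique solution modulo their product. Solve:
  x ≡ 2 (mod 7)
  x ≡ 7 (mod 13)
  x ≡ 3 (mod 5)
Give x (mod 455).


Moduli 7, 13, 5 are pairwise coprime; by CRT there is a unique solution modulo M = 7 · 13 · 5 = 455.
Solve pairwise, accumulating the modulus:
  Start with x ≡ 2 (mod 7).
  Combine with x ≡ 7 (mod 13): since gcd(7, 13) = 1, we get a unique residue mod 91.
    Write x = 2 + 7·t and substitute into x ≡ 7 (mod 13): 7·t ≡ 7 − 2 = 5 (mod 13).
    The inverse of 7 mod 13 is 2 (since 7·2 = 14 = 1·13 + 1), so t ≡ 2·5 = 10 ≡ 10 (mod 13).
    Then x = 2 + 7·10 = 72, valid modulo lcm(7, 13) = 91: x ≡ 72 (mod 91).
  Combine with x ≡ 3 (mod 5): since gcd(91, 5) = 1, we get a unique residue mod 455.
    Write x = 72 + 91·t and substitute into x ≡ 3 (mod 5): 91·t ≡ 3 − 72 = -69 (mod 5).
    Reduce coefficients mod 5: 1·t ≡ 1 (mod 5).
    So t ≡ 1 (mod 5).
    Then x = 72 + 91·1 = 163, valid modulo lcm(91, 5) = 455: x ≡ 163 (mod 455).
Verify: 163 mod 7 = 2 ✓, 163 mod 13 = 7 ✓, 163 mod 5 = 3 ✓.

x ≡ 163 (mod 455).


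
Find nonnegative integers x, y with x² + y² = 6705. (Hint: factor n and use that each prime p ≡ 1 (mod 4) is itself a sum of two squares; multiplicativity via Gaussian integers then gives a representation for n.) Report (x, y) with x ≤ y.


Step 1: Factor n = 6705 = 3^2 · 5 · 149.
Step 2: Check the mod-4 condition on each prime factor: 3 ≡ 3 (mod 4), exponent 2 (must be even); 5 ≡ 1 (mod 4), exponent 1; 149 ≡ 1 (mod 4), exponent 1.
All primes ≡ 3 (mod 4) appear to even exponent (or don't appear), so by the two-squares theorem n IS expressible as a sum of two squares.
Step 3: Build a representation. Group n = k² · m with k = 3 and m = 5 · 149 = 745 (a product of primes ≡ 1 (mod 4)); a representation of m scales to one of n via (k·x)² + (k·y)² = k²(x² + y²). Each prime p ≡ 1 (mod 4) is itself a sum of two squares; find a² by testing p − a² for a perfect square:
  5: 5 − 1² = 4 = 2² ⇒ 5 = 1² + 2².
  149: 149 − 1² = 148, 149 − 2² = 145, 149 − 3² = 140, 149 − 4² = 133, 149 − 5² = 124, 149 − 6² = 113, 149 − 7² = 100 = 10² ⇒ 149 = 7² + 10².
  Combine using the Brahmagupta–Fibonacci identity (a² + b²)(c² + d²) = (ac − bd)² + (ad + bc)² = (ac + bd)² + (ad − bc)²:
  5 · 149 = 745: from (1² + 2²)(7² + 10²), take (1·7 − 2·10, 1·10 + 2·7) = (7 − 20, 10 + 14) = (-13, 24); dropping signs (only squares matter) gives (13, 24); check 13² + 24² = 169 + 576 = 745 ✓.
  Scale by k = 3: (3·13, 3·24) = (39, 72).
Step 4: Order so x ≤ y and verify: 39² + 72² = 1521 + 5184 = 6705 = n. ✓

n = 6705 = 39² + 72² (one valid representation with x ≤ y).


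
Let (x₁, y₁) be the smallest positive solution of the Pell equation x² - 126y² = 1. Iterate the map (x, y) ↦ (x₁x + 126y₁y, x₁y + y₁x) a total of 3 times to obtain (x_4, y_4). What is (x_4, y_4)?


Step 1: Find the fundamental solution (x₁, y₁) of x² - 126y² = 1.
  Expand √126 as a continued fraction. a₀ = ⌊√126⌋ = 11; iterate m_{k+1} = d_k·a_k − m_k, d_{k+1} = (126 − m_{k+1}²)/d_k, a_{k+1} = ⌊(a₀ + m_{k+1})/d_{k+1}⌋ (starting m₀ = 0, d₀ = 1), with convergents p_k = a_k·p_{k-1} + p_{k-2}, q_k = a_k·q_{k-1} + q_{k-2} (p₋₁ = 1, q₋₁ = 0):
  k = 0: a₀ = 11; p₀/q₀ = 11/1; p₀² − 126·q₀² = 121 − 126 = -5.
  k = 1: m = 11, d = 5, a = ⌊(11 + 11)/5⌋ = 4; p/q = (4·11 + 1)/(4·1 + 0) = 45/4; p² − 126·q² = 2025 − 2016 = 9.
  k = 2: m = 9, d = 9, a = ⌊(11 + 9)/9⌋ = 2; p/q = (2·45 + 11)/(2·4 + 1) = 101/9; p² − 126·q² = 10201 − 10206 = -5.
  k = 3: m = 9, d = 5, a = ⌊(11 + 9)/5⌋ = 4; p/q = (4·101 + 45)/(4·9 + 4) = 449/40; p² − 126·q² = 201601 − 201600 = 1.
  The first convergent with p² − 126·q² = 1 gives the fundamental solution (x₁, y₁) = (449, 40).
Step 2: Apply the recurrence (x_{n+1}, y_{n+1}) = (x₁x_n + 126y₁y_n, x₁y_n + y₁x_n) repeatedly.
  From (x_1, y_1) = (449, 40): x_2 = 449·449 + 126·40·40 = 403201; y_2 = 449·40 + 40·449 = 35920.
  From (x_2, y_2) = (403201, 35920): x_3 = 449·403201 + 126·40·35920 = 362074049; y_3 = 449·35920 + 40·403201 = 32256120.
  From (x_3, y_3) = (362074049, 32256120): x_4 = 449·362074049 + 126·40·32256120 = 325142092801; y_4 = 449·32256120 + 40·362074049 = 28965959840.
Step 3: Verify x_4² - 126·y_4² = 105717380511014096025601 - 105717380511014096025600 = 1 (should be 1). ✓

(x_1, y_1) = (449, 40); (x_4, y_4) = (325142092801, 28965959840).
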